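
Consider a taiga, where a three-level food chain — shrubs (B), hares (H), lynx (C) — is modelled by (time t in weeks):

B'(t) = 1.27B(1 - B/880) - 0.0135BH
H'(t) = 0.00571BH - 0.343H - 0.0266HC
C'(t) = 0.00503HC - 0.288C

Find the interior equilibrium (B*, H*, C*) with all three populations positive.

From dC/dt = 0: 0.00503H* = 0.288, so H* = 57.3.
From dB/dt = 0: 1.27(1 - B*/880) = 0.0135·57.3, giving B* = 880·(1 - 0.609) = 344.
From dH/dt = 0: 0.00571·344 - 0.343 = 0.0266C*, so C* = 1.62/0.0266 = 61.

B* ≈ 344, H* ≈ 57.3, C* ≈ 61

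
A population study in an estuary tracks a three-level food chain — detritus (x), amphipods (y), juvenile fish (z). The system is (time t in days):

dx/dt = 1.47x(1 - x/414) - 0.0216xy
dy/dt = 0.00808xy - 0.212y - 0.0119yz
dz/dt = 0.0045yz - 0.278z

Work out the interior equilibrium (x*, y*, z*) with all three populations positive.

x* ≈ 38.2, y* ≈ 61.8, z* ≈ 8.12

From dz/dt = 0: 0.0045y* = 0.278, so y* = 61.8.
From dx/dt = 0: 1.47(1 - x*/414) = 0.0216·61.8, giving x* = 414·(1 - 0.908) = 38.2.
From dy/dt = 0: 0.00808·38.2 - 0.212 = 0.0119z*, so z* = 0.0966/0.0119 = 8.12.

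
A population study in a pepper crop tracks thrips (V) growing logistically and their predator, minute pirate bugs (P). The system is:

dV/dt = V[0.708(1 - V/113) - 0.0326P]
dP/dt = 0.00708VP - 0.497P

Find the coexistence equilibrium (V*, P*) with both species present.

From dP/dt = 0 with P > 0: 0.00708V* = 0.497, so V* = 70.2.
Substitute into dV/dt = 0: 0.708(1 - 70.2/113) = 0.0326P*.
The bracket is 0.379, giving P* = 0.268/0.0326 = 8.23.

V* ≈ 70.2, P* ≈ 8.23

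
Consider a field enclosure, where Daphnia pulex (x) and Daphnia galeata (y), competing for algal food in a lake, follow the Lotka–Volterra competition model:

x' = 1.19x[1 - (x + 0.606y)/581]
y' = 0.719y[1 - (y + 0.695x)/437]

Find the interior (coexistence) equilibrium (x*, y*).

x* ≈ 546, y* ≈ 57.4

Setting both brackets to zero gives the nullclines x + 0.606y = 581 and 0.695x + y = 437.
Substituting y = 437 - 0.695x into the first: x(1 - 0.606·0.695) = 581 - 0.606·437.
So x* = 316/0.579 = 546, and then y* = 437 - 0.695·546 = 57.4.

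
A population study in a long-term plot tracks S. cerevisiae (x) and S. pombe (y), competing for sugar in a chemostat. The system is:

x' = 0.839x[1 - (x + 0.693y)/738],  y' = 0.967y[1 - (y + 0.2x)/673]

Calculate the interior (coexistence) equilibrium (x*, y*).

x* ≈ 315, y* ≈ 610

Setting both brackets to zero gives the nullclines x + 0.693y = 738 and 0.2x + y = 673.
Substituting y = 673 - 0.2x into the first: x(1 - 0.693·0.2) = 738 - 0.693·673.
So x* = 272/0.861 = 315, and then y* = 673 - 0.2·315 = 610.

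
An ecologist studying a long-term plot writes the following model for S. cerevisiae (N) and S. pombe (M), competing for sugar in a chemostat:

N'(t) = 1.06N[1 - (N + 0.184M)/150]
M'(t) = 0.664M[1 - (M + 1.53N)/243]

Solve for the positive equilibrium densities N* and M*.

Setting both brackets to zero gives the nullclines N + 0.184M = 150 and 1.53N + M = 243.
Substituting M = 243 - 1.53N into the first: N(1 - 0.184·1.53) = 150 - 0.184·243.
So N* = 105/0.718 = 147, and then M* = 243 - 1.53·147 = 18.8.

N* ≈ 147, M* ≈ 18.8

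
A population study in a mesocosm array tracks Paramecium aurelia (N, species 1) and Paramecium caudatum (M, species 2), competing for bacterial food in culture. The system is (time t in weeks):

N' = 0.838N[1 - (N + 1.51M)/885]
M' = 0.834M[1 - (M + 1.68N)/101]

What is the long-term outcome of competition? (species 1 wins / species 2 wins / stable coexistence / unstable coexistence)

species 1 excludes species 2

Compare the nullcline intercepts: K1/α12 = 885/1.51 = 586 > K2 = 101; K2/α21 = 101/1.68 = 60.1 < K1 = 885.
Since the inequalities point opposite ways, species 1 can invade but species 2 cannot.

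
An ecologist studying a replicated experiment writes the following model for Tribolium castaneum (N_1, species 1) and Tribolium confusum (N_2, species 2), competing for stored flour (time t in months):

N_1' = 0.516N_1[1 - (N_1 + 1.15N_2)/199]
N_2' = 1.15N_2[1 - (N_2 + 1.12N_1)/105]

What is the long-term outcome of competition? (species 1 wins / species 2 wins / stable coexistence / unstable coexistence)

species 1 excludes species 2

Compare the nullcline intercepts: K1/α12 = 199/1.15 = 173 > K2 = 105; K2/α21 = 105/1.12 = 93.7 < K1 = 199.
Since the inequalities point opposite ways, species 1 can invade but species 2 cannot.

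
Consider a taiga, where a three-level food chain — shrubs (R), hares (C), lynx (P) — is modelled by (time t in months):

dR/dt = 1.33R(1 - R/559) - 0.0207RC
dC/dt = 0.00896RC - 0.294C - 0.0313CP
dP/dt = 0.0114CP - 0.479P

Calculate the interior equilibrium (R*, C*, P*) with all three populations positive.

R* ≈ 193, C* ≈ 42, P* ≈ 46

From dP/dt = 0: 0.0114C* = 0.479, so C* = 42.
From dR/dt = 0: 1.33(1 - R*/559) = 0.0207·42, giving R* = 559·(1 - 0.654) = 193.
From dC/dt = 0: 0.00896·193 - 0.294 = 0.0313P*, so P* = 1.44/0.0313 = 46.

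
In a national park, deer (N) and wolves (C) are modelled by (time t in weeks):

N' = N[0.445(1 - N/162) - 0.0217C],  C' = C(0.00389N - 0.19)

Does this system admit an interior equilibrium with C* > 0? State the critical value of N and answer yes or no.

The predator equation gives dC/dt > 0 only when N > 0.19/0.00389 = 48.8.
Without the predator, N → K = 162. Since 162 > 48.8, the predator can invade and persist.

Threshold N = 48.8; K > 48.8, so yes, the predator persists.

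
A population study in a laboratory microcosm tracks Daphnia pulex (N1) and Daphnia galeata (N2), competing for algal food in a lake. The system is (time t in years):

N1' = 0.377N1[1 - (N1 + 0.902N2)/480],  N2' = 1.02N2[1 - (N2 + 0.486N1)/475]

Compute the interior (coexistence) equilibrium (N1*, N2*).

Setting both brackets to zero gives the nullclines N1 + 0.902N2 = 480 and 0.486N1 + N2 = 475.
Substituting N2 = 475 - 0.486N1 into the first: N1(1 - 0.902·0.486) = 480 - 0.902·475.
So N1* = 51.6/0.562 = 91.8, and then N2* = 475 - 0.486·91.8 = 430.

N1* ≈ 91.8, N2* ≈ 430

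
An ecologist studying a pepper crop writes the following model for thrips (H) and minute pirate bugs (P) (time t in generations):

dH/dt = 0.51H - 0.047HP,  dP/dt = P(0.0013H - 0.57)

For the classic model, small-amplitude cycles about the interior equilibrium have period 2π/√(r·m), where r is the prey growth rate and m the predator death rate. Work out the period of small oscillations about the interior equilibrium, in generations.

T ≈ 11.7 generations

Here r = 0.51 and m = 0.57, so r·m = 0.291.
ω = √0.291 = 0.539 per generation, hence T = 2π/ω ≈ 11.7 generations.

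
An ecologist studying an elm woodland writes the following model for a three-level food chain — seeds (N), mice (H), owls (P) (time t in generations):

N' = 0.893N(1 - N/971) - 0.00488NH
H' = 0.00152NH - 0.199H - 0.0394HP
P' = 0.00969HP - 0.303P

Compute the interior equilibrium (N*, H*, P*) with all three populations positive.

N* ≈ 805, H* ≈ 31.3, P* ≈ 26

From dP/dt = 0: 0.00969H* = 0.303, so H* = 31.3.
From dN/dt = 0: 0.893(1 - N*/971) = 0.00488·31.3, giving N* = 971·(1 - 0.171) = 805.
From dH/dt = 0: 0.00152·805 - 0.199 = 0.0394P*, so P* = 1.02/0.0394 = 26.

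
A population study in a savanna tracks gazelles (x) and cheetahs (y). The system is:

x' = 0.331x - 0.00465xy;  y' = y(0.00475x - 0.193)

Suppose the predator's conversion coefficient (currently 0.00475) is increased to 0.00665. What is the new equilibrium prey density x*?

x* ≈ 29

At the interior fixed point, setting dy/dt = 0 with y > 0 fixes x* = (predator death rate)/(xy coefficient) — independent of the other coefficients.
With the change, x* = 0.193/0.00665 = 29; it falls from 40.6.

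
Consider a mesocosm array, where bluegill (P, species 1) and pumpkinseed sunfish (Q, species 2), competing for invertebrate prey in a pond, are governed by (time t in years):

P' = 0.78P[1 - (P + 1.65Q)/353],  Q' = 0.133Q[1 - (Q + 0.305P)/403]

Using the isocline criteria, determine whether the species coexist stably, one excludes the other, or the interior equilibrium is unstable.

Compare the nullcline intercepts: K1/α12 = 353/1.65 = 214 < K2 = 403; K2/α21 = 403/0.305 = 1320 > K1 = 353.
Since the inequalities point opposite ways, species 2 can invade but species 1 cannot.

species 2 excludes species 1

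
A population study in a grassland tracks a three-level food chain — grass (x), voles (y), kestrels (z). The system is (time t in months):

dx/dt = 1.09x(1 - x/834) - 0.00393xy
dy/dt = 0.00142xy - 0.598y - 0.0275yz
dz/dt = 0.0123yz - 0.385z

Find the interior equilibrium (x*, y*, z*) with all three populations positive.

x* ≈ 740, y* ≈ 31.3, z* ≈ 16.5

From dz/dt = 0: 0.0123y* = 0.385, so y* = 31.3.
From dx/dt = 0: 1.09(1 - x*/834) = 0.00393·31.3, giving x* = 834·(1 - 0.113) = 740.
From dy/dt = 0: 0.00142·740 - 0.598 = 0.0275z*, so z* = 0.453/0.0275 = 16.5.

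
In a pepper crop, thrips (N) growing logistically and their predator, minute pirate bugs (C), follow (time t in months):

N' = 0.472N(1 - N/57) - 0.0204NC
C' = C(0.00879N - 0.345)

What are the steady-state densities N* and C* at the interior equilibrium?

From dC/dt = 0 with C > 0: 0.00879N* = 0.345, so N* = 39.2.
Substitute into dN/dt = 0: 0.472(1 - 39.2/57) = 0.0204C*.
The bracket is 0.311, giving C* = 0.147/0.0204 = 7.21.

N* ≈ 39.2, C* ≈ 7.21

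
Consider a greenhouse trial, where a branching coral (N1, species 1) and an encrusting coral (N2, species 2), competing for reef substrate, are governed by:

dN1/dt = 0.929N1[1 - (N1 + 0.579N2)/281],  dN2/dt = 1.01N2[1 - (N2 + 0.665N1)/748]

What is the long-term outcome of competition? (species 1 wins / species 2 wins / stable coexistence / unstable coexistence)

Compare the nullcline intercepts: K1/α12 = 281/0.579 = 485 < K2 = 748; K2/α21 = 748/0.665 = 1120 > K1 = 281.
Since the inequalities point opposite ways, species 2 can invade but species 1 cannot.

species 2 excludes species 1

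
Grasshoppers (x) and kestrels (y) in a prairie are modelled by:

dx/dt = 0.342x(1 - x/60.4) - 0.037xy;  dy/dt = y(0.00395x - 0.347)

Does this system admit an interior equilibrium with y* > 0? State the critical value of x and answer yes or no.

The predator equation gives dy/dt > 0 only when x > 0.347/0.00395 = 87.8.
Without the predator, x → K = 60.4. Since 60.4 < 87.8, the predator cannot invade.

Threshold x = 87.8; K < 87.8, so no, the predator goes extinct.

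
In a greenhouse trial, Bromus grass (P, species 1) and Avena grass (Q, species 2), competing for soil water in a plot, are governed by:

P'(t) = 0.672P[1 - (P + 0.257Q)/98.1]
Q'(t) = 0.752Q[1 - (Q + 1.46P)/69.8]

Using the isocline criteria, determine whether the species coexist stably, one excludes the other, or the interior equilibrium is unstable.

species 1 excludes species 2

Compare the nullcline intercepts: K1/α12 = 98.1/0.257 = 382 > K2 = 69.8; K2/α21 = 69.8/1.46 = 47.8 < K1 = 98.1.
Since the inequalities point opposite ways, species 1 can invade but species 2 cannot.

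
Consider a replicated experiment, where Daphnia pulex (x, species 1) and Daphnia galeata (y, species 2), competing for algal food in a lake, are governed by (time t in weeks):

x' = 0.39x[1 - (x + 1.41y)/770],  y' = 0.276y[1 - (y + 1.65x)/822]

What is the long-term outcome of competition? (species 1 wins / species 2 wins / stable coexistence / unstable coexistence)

Compare the nullcline intercepts: K1/α12 = 770/1.41 = 546 < K2 = 822; K2/α21 = 822/1.65 = 498 < K1 = 770.
Since both are reversed, neither can invade when rare; the interior point is a saddle.

unstable coexistence (outcome depends on initial conditions)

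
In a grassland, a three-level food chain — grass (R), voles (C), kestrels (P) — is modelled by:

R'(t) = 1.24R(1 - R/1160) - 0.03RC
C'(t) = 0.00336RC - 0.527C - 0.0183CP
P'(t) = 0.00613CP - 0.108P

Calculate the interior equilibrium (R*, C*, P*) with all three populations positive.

From dP/dt = 0: 0.00613C* = 0.108, so C* = 17.6.
From dR/dt = 0: 1.24(1 - R*/1160) = 0.03·17.6, giving R* = 1160·(1 - 0.426) = 666.
From dC/dt = 0: 0.00336·666 - 0.527 = 0.0183P*, so P* = 1.71/0.0183 = 93.4.

R* ≈ 666, C* ≈ 17.6, P* ≈ 93.4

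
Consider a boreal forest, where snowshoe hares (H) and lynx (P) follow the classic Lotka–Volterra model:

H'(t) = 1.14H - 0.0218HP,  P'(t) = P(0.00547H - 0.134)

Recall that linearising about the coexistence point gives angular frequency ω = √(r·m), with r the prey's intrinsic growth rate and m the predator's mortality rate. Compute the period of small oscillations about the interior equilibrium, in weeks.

T ≈ 16.1 weeks

Here r = 1.14 and m = 0.134, so r·m = 0.153.
ω = √0.153 = 0.391 per week, hence T = 2π/ω ≈ 16.1 weeks.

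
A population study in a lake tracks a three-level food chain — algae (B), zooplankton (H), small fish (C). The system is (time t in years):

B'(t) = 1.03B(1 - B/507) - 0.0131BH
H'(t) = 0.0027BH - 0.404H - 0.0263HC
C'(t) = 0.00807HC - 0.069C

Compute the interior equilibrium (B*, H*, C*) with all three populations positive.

From dC/dt = 0: 0.00807H* = 0.069, so H* = 8.55.
From dB/dt = 0: 1.03(1 - B*/507) = 0.0131·8.55, giving B* = 507·(1 - 0.109) = 452.
From dH/dt = 0: 0.0027·452 - 0.404 = 0.0263C*, so C* = 0.816/0.0263 = 31.

B* ≈ 452, H* ≈ 8.55, C* ≈ 31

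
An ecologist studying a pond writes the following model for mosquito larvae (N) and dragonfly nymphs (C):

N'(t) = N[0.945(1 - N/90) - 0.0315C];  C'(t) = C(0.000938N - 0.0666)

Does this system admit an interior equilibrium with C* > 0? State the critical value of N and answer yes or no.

Threshold N = 71; K > 71, so yes, the predator persists.

The predator equation gives dC/dt > 0 only when N > 0.0666/0.000938 = 71.
Without the predator, N → K = 90. Since 90 > 71, the predator can invade and persist.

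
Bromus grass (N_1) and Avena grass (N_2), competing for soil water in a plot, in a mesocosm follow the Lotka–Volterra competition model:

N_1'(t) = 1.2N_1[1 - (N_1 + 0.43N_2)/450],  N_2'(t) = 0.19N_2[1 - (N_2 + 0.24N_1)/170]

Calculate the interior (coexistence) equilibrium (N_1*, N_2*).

N_1* ≈ 420, N_2* ≈ 69.1

Setting both brackets to zero gives the nullclines N_1 + 0.43N_2 = 450 and 0.24N_1 + N_2 = 170.
Substituting N_2 = 170 - 0.24N_1 into the first: N_1(1 - 0.43·0.24) = 450 - 0.43·170.
So N_1* = 377/0.897 = 420, and then N_2* = 170 - 0.24·420 = 69.1.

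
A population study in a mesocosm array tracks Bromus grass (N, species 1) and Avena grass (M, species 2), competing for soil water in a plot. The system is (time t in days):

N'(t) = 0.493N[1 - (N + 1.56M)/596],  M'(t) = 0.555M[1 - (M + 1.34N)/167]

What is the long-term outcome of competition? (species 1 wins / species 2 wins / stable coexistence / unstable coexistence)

Compare the nullcline intercepts: K1/α12 = 596/1.56 = 382 > K2 = 167; K2/α21 = 167/1.34 = 125 < K1 = 596.
Since the inequalities point opposite ways, species 1 can invade but species 2 cannot.

species 1 excludes species 2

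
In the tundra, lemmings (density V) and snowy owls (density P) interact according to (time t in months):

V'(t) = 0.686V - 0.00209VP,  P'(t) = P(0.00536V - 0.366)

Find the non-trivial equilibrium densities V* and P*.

Set dP/dt = 0 with P > 0: 0.00536V - 0.366 = 0, so V* = 0.366/0.00536 = 68.3.
Set dV/dt = 0 with V > 0: 0.686 - 0.00209P = 0, so P* = 0.686/0.00209 = 328.

V* ≈ 68.3, P* ≈ 328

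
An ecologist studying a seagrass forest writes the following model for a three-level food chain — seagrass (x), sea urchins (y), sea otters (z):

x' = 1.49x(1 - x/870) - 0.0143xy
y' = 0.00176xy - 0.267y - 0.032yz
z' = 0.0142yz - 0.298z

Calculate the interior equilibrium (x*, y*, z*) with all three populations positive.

From dz/dt = 0: 0.0142y* = 0.298, so y* = 21.
From dx/dt = 0: 1.49(1 - x*/870) = 0.0143·21, giving x* = 870·(1 - 0.201) = 695.
From dy/dt = 0: 0.00176·695 - 0.267 = 0.032z*, so z* = 0.956/0.032 = 29.9.

x* ≈ 695, y* ≈ 21, z* ≈ 29.9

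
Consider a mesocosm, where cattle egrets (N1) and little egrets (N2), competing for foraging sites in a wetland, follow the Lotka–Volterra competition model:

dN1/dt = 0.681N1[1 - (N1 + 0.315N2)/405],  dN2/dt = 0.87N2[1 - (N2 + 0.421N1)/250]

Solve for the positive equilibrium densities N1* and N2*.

Setting both brackets to zero gives the nullclines N1 + 0.315N2 = 405 and 0.421N1 + N2 = 250.
Substituting N2 = 250 - 0.421N1 into the first: N1(1 - 0.315·0.421) = 405 - 0.315·250.
So N1* = 326/0.867 = 376, and then N2* = 250 - 0.421·376 = 91.6.

N1* ≈ 376, N2* ≈ 91.6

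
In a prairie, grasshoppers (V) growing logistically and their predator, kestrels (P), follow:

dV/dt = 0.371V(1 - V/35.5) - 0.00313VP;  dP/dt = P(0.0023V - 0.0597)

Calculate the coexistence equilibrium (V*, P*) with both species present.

V* ≈ 26, P* ≈ 31.9

From dP/dt = 0 with P > 0: 0.0023V* = 0.0597, so V* = 26.
Substitute into dV/dt = 0: 0.371(1 - 26/35.5) = 0.00313P*.
The bracket is 0.269, giving P* = 0.0997/0.00313 = 31.9.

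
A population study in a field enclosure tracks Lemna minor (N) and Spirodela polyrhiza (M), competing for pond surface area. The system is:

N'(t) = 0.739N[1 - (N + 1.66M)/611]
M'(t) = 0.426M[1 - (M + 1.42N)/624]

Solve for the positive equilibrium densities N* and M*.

Setting both brackets to zero gives the nullclines N + 1.66M = 611 and 1.42N + M = 624.
Substituting M = 624 - 1.42N into the first: N(1 - 1.66·1.42) = 611 - 1.66·624.
So N* = -425/-1.36 = 313, and then M* = 624 - 1.42·313 = 180.

N* ≈ 313, M* ≈ 180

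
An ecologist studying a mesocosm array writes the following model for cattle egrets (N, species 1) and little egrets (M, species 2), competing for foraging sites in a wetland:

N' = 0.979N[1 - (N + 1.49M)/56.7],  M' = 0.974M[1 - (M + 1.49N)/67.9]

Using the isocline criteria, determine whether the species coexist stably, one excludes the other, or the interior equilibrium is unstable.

unstable coexistence (outcome depends on initial conditions)

Compare the nullcline intercepts: K1/α12 = 56.7/1.49 = 38.1 < K2 = 67.9; K2/α21 = 67.9/1.49 = 45.6 < K1 = 56.7.
Since both are reversed, neither can invade when rare; the interior point is a saddle.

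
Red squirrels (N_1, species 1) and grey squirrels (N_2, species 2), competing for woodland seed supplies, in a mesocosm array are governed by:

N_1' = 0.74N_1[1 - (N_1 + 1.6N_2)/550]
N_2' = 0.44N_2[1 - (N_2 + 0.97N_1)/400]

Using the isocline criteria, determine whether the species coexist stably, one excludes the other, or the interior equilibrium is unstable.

Compare the nullcline intercepts: K1/α12 = 550/1.6 = 344 < K2 = 400; K2/α21 = 400/0.97 = 412 < K1 = 550.
Since both are reversed, neither can invade when rare; the interior point is a saddle.

unstable coexistence (outcome depends on initial conditions)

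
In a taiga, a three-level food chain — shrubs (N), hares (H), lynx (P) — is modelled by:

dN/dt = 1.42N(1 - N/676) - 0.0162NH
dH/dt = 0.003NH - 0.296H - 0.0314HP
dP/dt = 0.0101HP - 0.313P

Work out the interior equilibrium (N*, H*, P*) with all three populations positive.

From dP/dt = 0: 0.0101H* = 0.313, so H* = 31.
From dN/dt = 0: 1.42(1 - N*/676) = 0.0162·31, giving N* = 676·(1 - 0.354) = 437.
From dH/dt = 0: 0.003·437 - 0.296 = 0.0314P*, so P* = 1.02/0.0314 = 32.3.

N* ≈ 437, H* ≈ 31, P* ≈ 32.3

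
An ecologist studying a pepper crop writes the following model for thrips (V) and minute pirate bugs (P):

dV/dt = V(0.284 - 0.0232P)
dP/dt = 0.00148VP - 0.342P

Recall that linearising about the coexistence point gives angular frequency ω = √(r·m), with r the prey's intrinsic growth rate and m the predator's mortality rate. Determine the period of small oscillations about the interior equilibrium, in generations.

Here r = 0.284 and m = 0.342, so r·m = 0.0971.
ω = √0.0971 = 0.312 per generation, hence T = 2π/ω ≈ 20.2 generations.

T ≈ 20.2 generations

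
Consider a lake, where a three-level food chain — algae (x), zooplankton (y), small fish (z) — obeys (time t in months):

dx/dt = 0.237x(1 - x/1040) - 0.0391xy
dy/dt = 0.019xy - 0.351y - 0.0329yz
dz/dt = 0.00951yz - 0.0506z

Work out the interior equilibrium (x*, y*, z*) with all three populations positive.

x* ≈ 127, y* ≈ 5.32, z* ≈ 62.7

From dz/dt = 0: 0.00951y* = 0.0506, so y* = 5.32.
From dx/dt = 0: 0.237(1 - x*/1040) = 0.0391·5.32, giving x* = 1040·(1 - 0.878) = 127.
From dy/dt = 0: 0.019·127 - 0.351 = 0.0329z*, so z* = 2.06/0.0329 = 62.7.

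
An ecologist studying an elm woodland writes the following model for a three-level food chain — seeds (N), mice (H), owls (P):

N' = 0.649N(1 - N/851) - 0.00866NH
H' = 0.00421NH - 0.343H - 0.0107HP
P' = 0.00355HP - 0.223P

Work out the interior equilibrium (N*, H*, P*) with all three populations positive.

From dP/dt = 0: 0.00355H* = 0.223, so H* = 62.8.
From dN/dt = 0: 0.649(1 - N*/851) = 0.00866·62.8, giving N* = 851·(1 - 0.838) = 138.
From dH/dt = 0: 0.00421·138 - 0.343 = 0.0107P*, so P* = 0.237/0.0107 = 22.1.

N* ≈ 138, H* ≈ 62.8, P* ≈ 22.1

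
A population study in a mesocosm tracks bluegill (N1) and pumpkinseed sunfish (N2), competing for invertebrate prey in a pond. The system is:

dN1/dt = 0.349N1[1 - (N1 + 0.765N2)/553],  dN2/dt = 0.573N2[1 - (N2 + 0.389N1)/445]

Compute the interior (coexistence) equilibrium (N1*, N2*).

N1* ≈ 303, N2* ≈ 327

Setting both brackets to zero gives the nullclines N1 + 0.765N2 = 553 and 0.389N1 + N2 = 445.
Substituting N2 = 445 - 0.389N1 into the first: N1(1 - 0.765·0.389) = 553 - 0.765·445.
So N1* = 213/0.702 = 303, and then N2* = 445 - 0.389·303 = 327.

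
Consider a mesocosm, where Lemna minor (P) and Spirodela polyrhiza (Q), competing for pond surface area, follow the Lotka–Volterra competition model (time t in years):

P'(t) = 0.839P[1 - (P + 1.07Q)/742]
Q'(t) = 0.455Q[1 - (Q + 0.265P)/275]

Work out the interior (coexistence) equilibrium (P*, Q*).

Setting both brackets to zero gives the nullclines P + 1.07Q = 742 and 0.265P + Q = 275.
Substituting Q = 275 - 0.265P into the first: P(1 - 1.07·0.265) = 742 - 1.07·275.
So P* = 448/0.716 = 625, and then Q* = 275 - 0.265·625 = 109.

P* ≈ 625, Q* ≈ 109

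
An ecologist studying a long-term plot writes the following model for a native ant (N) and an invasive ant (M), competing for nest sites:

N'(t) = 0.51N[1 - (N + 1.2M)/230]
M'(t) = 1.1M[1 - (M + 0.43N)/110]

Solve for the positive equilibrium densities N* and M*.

Setting both brackets to zero gives the nullclines N + 1.2M = 230 and 0.43N + M = 110.
Substituting M = 110 - 0.43N into the first: N(1 - 1.2·0.43) = 230 - 1.2·110.
So N* = 98/0.484 = 202, and then M* = 110 - 0.43·202 = 22.9.

N* ≈ 202, M* ≈ 22.9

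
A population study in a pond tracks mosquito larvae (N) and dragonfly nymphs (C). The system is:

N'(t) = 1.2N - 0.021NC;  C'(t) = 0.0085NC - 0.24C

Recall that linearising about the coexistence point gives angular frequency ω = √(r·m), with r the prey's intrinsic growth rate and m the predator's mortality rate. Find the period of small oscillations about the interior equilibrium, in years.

T ≈ 11.7 years

Here r = 1.2 and m = 0.24, so r·m = 0.288.
ω = √0.288 = 0.537 per year, hence T = 2π/ω ≈ 11.7 years.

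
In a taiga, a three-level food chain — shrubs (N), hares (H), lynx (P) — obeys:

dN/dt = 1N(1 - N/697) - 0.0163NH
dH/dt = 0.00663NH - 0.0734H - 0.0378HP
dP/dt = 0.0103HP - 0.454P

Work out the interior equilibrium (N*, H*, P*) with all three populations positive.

From dP/dt = 0: 0.0103H* = 0.454, so H* = 44.1.
From dN/dt = 0: 1(1 - N*/697) = 0.0163·44.1, giving N* = 697·(1 - 0.718) = 196.
From dH/dt = 0: 0.00663·196 - 0.0734 = 0.0378P*, so P* = 1.23/0.0378 = 32.5.

N* ≈ 196, H* ≈ 44.1, P* ≈ 32.5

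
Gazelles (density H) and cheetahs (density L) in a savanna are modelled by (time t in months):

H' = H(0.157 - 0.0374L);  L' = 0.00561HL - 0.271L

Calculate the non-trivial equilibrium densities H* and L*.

Set dL/dt = 0 with L > 0: 0.00561H - 0.271 = 0, so H* = 0.271/0.00561 = 48.3.
Set dH/dt = 0 with H > 0: 0.157 - 0.0374L = 0, so L* = 0.157/0.0374 = 4.2.

H* ≈ 48.3, L* ≈ 4.2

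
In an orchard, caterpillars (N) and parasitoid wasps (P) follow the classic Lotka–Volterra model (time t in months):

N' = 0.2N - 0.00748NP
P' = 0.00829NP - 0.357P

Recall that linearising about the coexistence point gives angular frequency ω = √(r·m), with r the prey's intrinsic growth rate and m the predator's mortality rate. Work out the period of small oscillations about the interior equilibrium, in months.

T ≈ 23.5 months

Here r = 0.2 and m = 0.357, so r·m = 0.0714.
ω = √0.0714 = 0.267 per month, hence T = 2π/ω ≈ 23.5 months.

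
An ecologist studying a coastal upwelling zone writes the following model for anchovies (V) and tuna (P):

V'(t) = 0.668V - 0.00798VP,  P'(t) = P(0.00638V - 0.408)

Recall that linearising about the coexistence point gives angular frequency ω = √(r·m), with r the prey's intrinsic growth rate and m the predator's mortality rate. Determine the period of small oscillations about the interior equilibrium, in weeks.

T ≈ 12 weeks

Here r = 0.668 and m = 0.408, so r·m = 0.273.
ω = √0.273 = 0.522 per week, hence T = 2π/ω ≈ 12 weeks.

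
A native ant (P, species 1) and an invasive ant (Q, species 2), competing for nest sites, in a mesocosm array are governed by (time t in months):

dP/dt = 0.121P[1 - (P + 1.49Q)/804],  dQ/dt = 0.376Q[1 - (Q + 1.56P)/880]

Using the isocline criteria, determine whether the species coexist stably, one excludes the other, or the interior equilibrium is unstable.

unstable coexistence (outcome depends on initial conditions)

Compare the nullcline intercepts: K1/α12 = 804/1.49 = 540 < K2 = 880; K2/α21 = 880/1.56 = 564 < K1 = 804.
Since both are reversed, neither can invade when rare; the interior point is a saddle.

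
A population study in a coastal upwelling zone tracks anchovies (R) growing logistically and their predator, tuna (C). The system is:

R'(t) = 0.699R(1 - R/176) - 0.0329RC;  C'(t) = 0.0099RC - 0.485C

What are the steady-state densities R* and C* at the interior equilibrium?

From dC/dt = 0 with C > 0: 0.0099R* = 0.485, so R* = 49.
Substitute into dR/dt = 0: 0.699(1 - 49/176) = 0.0329C*.
The bracket is 0.722, giving C* = 0.504/0.0329 = 15.3.

R* ≈ 49, C* ≈ 15.3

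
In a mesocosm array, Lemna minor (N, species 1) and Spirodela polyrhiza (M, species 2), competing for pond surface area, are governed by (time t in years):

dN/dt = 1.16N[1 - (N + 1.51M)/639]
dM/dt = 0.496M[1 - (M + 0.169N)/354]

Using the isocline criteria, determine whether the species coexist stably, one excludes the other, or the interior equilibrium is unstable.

stable coexistence

Compare the nullcline intercepts: K1/α12 = 639/1.51 = 423 > K2 = 354; K2/α21 = 354/0.169 = 2090 > K1 = 639.
Since both inequalities hold, each species can invade when rare, so the interior equilibrium is stable.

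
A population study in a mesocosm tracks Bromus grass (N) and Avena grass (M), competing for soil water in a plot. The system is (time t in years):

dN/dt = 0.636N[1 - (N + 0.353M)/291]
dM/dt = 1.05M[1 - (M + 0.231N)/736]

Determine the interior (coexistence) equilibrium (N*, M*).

Setting both brackets to zero gives the nullclines N + 0.353M = 291 and 0.231N + M = 736.
Substituting M = 736 - 0.231N into the first: N(1 - 0.353·0.231) = 291 - 0.353·736.
So N* = 31.2/0.918 = 34, and then M* = 736 - 0.231·34 = 728.

N* ≈ 34, M* ≈ 728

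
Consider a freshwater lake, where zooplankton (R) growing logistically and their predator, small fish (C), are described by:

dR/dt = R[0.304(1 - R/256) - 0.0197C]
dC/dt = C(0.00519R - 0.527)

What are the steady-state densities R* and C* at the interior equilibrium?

From dC/dt = 0 with C > 0: 0.00519R* = 0.527, so R* = 102.
Substitute into dR/dt = 0: 0.304(1 - 102/256) = 0.0197C*.
The bracket is 0.603, giving C* = 0.183/0.0197 = 9.31.

R* ≈ 102, C* ≈ 9.31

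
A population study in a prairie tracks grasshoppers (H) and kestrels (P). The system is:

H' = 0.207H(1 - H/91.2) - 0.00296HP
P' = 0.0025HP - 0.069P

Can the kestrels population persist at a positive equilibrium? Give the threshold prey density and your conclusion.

Threshold H = 27.6; K > 27.6, so yes, the predator persists.

The predator equation gives dP/dt > 0 only when H > 0.069/0.0025 = 27.6.
Without the predator, H → K = 91.2. Since 91.2 > 27.6, the predator can invade and persist.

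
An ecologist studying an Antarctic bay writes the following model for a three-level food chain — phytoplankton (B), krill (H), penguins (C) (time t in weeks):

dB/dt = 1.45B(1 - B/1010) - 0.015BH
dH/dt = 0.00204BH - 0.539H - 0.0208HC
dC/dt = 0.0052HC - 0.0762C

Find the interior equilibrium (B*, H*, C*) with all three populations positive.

From dC/dt = 0: 0.0052H* = 0.0762, so H* = 14.7.
From dB/dt = 0: 1.45(1 - B*/1010) = 0.015·14.7, giving B* = 1010·(1 - 0.152) = 857.
From dH/dt = 0: 0.00204·857 - 0.539 = 0.0208C*, so C* = 1.21/0.0208 = 58.1.

B* ≈ 857, H* ≈ 14.7, C* ≈ 58.1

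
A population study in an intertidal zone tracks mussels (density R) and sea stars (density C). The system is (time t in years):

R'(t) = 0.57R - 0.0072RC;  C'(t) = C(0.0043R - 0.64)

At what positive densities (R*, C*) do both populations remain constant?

R* ≈ 149, C* ≈ 79.2

Set dC/dt = 0 with C > 0: 0.0043R - 0.64 = 0, so R* = 0.64/0.0043 = 149.
Set dR/dt = 0 with R > 0: 0.57 - 0.0072C = 0, so C* = 0.57/0.0072 = 79.2.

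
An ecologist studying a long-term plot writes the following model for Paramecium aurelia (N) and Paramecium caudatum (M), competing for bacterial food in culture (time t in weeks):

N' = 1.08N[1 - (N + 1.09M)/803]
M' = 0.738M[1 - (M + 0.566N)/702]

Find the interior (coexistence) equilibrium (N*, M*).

Setting both brackets to zero gives the nullclines N + 1.09M = 803 and 0.566N + M = 702.
Substituting M = 702 - 0.566N into the first: N(1 - 1.09·0.566) = 803 - 1.09·702.
So N* = 37.8/0.383 = 98.7, and then M* = 702 - 0.566·98.7 = 646.

N* ≈ 98.7, M* ≈ 646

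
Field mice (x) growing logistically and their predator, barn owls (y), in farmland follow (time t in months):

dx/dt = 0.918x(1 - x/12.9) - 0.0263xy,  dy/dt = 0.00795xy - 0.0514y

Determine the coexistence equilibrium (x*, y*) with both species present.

x* ≈ 6.47, y* ≈ 17.4

From dy/dt = 0 with y > 0: 0.00795x* = 0.0514, so x* = 6.47.
Substitute into dx/dt = 0: 0.918(1 - 6.47/12.9) = 0.0263y*.
The bracket is 0.499, giving y* = 0.458/0.0263 = 17.4.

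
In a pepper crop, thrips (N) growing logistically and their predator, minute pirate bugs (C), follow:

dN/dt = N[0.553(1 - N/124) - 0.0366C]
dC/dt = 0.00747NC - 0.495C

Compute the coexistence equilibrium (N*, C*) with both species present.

N* ≈ 66.3, C* ≈ 7.03

From dC/dt = 0 with C > 0: 0.00747N* = 0.495, so N* = 66.3.
Substitute into dN/dt = 0: 0.553(1 - 66.3/124) = 0.0366C*.
The bracket is 0.466, giving C* = 0.257/0.0366 = 7.03.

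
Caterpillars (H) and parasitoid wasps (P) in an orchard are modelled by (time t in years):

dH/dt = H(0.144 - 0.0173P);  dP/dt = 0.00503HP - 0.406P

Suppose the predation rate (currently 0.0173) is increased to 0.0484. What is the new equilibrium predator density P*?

P* ≈ 2.98

At the interior fixed point, setting dH/dt = 0 with H > 0 fixes P* = (prey growth rate)/(HP coefficient) — independent of the other coefficients.
With the change, P* = 0.144/0.0484 = 2.98; it falls from 8.32.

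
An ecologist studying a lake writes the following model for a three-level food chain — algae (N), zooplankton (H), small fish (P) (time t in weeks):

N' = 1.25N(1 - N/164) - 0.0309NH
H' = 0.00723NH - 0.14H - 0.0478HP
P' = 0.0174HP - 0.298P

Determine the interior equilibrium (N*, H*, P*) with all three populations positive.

From dP/dt = 0: 0.0174H* = 0.298, so H* = 17.1.
From dN/dt = 0: 1.25(1 - N*/164) = 0.0309·17.1, giving N* = 164·(1 - 0.423) = 94.6.
From dH/dt = 0: 0.00723·94.6 - 0.14 = 0.0478P*, so P* = 0.544/0.0478 = 11.4.

N* ≈ 94.6, H* ≈ 17.1, P* ≈ 11.4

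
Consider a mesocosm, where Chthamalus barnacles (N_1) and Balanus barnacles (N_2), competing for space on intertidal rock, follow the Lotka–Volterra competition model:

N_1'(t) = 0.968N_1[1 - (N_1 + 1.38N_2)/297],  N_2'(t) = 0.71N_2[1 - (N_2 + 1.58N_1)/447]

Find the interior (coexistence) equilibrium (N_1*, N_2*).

N_1* ≈ 271, N_2* ≈ 18.9

Setting both brackets to zero gives the nullclines N_1 + 1.38N_2 = 297 and 1.58N_1 + N_2 = 447.
Substituting N_2 = 447 - 1.58N_1 into the first: N_1(1 - 1.38·1.58) = 297 - 1.38·447.
So N_1* = -320/-1.18 = 271, and then N_2* = 447 - 1.58·271 = 18.9.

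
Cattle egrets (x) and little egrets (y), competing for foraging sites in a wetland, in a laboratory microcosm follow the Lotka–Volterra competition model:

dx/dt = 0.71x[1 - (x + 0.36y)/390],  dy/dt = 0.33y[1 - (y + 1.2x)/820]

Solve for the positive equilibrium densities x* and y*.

Setting both brackets to zero gives the nullclines x + 0.36y = 390 and 1.2x + y = 820.
Substituting y = 820 - 1.2x into the first: x(1 - 0.36·1.2) = 390 - 0.36·820.
So x* = 94.8/0.568 = 167, and then y* = 820 - 1.2·167 = 620.

x* ≈ 167, y* ≈ 620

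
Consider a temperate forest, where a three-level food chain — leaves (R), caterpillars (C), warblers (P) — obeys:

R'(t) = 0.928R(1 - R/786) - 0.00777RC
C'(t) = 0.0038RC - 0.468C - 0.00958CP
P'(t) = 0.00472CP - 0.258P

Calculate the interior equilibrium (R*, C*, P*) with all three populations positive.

R* ≈ 426, C* ≈ 54.7, P* ≈ 120

From dP/dt = 0: 0.00472C* = 0.258, so C* = 54.7.
From dR/dt = 0: 0.928(1 - R*/786) = 0.00777·54.7, giving R* = 786·(1 - 0.458) = 426.
From dC/dt = 0: 0.0038·426 - 0.468 = 0.00958P*, so P* = 1.15/0.00958 = 120.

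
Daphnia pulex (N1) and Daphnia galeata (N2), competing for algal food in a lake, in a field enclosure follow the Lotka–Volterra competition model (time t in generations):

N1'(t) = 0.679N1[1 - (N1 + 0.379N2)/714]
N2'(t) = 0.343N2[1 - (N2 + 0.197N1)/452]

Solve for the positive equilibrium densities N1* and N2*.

N1* ≈ 586, N2* ≈ 336

Setting both brackets to zero gives the nullclines N1 + 0.379N2 = 714 and 0.197N1 + N2 = 452.
Substituting N2 = 452 - 0.197N1 into the first: N1(1 - 0.379·0.197) = 714 - 0.379·452.
So N1* = 543/0.925 = 586, and then N2* = 452 - 0.197·586 = 336.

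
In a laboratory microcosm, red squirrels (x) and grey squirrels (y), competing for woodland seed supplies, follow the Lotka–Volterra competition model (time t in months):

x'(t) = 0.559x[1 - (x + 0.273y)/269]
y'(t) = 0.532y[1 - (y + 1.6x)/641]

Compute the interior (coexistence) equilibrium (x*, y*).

x* ≈ 167, y* ≈ 374

Setting both brackets to zero gives the nullclines x + 0.273y = 269 and 1.6x + y = 641.
Substituting y = 641 - 1.6x into the first: x(1 - 0.273·1.6) = 269 - 0.273·641.
So x* = 94/0.563 = 167, and then y* = 641 - 1.6·167 = 374.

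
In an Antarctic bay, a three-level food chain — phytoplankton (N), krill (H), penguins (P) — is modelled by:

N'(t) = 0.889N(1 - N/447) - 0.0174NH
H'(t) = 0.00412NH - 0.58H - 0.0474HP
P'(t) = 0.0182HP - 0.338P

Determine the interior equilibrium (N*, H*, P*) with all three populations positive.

From dP/dt = 0: 0.0182H* = 0.338, so H* = 18.6.
From dN/dt = 0: 0.889(1 - N*/447) = 0.0174·18.6, giving N* = 447·(1 - 0.363) = 285.
From dH/dt = 0: 0.00412·285 - 0.58 = 0.0474P*, so P* = 0.592/0.0474 = 12.5.

N* ≈ 285, H* ≈ 18.6, P* ≈ 12.5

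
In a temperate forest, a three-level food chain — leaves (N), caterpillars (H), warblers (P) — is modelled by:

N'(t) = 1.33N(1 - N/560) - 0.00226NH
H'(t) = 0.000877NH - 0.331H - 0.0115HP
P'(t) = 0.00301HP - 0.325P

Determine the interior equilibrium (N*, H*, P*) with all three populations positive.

N* ≈ 457, H* ≈ 108, P* ≈ 6.09

From dP/dt = 0: 0.00301H* = 0.325, so H* = 108.
From dN/dt = 0: 1.33(1 - N*/560) = 0.00226·108, giving N* = 560·(1 - 0.183) = 457.
From dH/dt = 0: 0.000877·457 - 0.331 = 0.0115P*, so P* = 0.07/0.0115 = 6.09.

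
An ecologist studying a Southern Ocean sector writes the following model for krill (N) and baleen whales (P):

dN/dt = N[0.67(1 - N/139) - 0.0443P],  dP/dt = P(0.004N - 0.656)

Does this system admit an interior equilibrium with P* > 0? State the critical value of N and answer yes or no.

The predator equation gives dP/dt > 0 only when N > 0.656/0.004 = 164.
Without the predator, N → K = 139. Since 139 < 164, the predator cannot invade.

Threshold N = 164; K < 164, so no, the predator goes extinct.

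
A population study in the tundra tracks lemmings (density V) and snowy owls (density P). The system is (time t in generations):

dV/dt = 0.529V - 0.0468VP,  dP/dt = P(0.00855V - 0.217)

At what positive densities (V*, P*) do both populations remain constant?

V* ≈ 25.4, P* ≈ 11.3

Set dP/dt = 0 with P > 0: 0.00855V - 0.217 = 0, so V* = 0.217/0.00855 = 25.4.
Set dV/dt = 0 with V > 0: 0.529 - 0.0468P = 0, so P* = 0.529/0.0468 = 11.3.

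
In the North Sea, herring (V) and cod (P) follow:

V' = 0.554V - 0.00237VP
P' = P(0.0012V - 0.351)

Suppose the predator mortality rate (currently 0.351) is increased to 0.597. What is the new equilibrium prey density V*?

At the interior fixed point, setting dP/dt = 0 with P > 0 fixes V* = (predator death rate)/(VP coefficient) — independent of the other coefficients.
With the change, V* = 0.597/0.0012 = 498; it rises from 292.

V* ≈ 498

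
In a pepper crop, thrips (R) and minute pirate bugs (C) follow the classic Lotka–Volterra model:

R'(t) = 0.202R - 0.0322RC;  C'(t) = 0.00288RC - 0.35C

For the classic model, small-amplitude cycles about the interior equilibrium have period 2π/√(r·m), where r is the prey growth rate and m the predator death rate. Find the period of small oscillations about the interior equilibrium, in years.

T ≈ 23.6 years

Here r = 0.202 and m = 0.35, so r·m = 0.0707.
ω = √0.0707 = 0.266 per year, hence T = 2π/ω ≈ 23.6 years.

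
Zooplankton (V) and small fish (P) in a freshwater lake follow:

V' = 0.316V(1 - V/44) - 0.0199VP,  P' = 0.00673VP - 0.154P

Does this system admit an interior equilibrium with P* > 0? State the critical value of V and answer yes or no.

The predator equation gives dP/dt > 0 only when V > 0.154/0.00673 = 22.9.
Without the predator, V → K = 44. Since 44 > 22.9, the predator can invade and persist.

Threshold V = 22.9; K > 22.9, so yes, the predator persists.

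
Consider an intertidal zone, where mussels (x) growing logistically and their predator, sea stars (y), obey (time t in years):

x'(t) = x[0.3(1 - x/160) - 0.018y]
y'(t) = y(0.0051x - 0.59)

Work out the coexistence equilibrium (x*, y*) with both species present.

x* ≈ 116, y* ≈ 4.62

From dy/dt = 0 with y > 0: 0.0051x* = 0.59, so x* = 116.
Substitute into dx/dt = 0: 0.3(1 - 116/160) = 0.018y*.
The bracket is 0.277, giving y* = 0.0831/0.018 = 4.62.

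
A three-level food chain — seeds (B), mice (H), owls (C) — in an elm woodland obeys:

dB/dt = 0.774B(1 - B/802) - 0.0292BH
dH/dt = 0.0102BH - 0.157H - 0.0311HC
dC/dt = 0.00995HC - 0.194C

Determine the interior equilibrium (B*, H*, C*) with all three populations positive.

B* ≈ 212, H* ≈ 19.5, C* ≈ 64.5

From dC/dt = 0: 0.00995H* = 0.194, so H* = 19.5.
From dB/dt = 0: 0.774(1 - B*/802) = 0.0292·19.5, giving B* = 802·(1 - 0.736) = 212.
From dH/dt = 0: 0.0102·212 - 0.157 = 0.0311C*, so C* = 2.01/0.0311 = 64.5.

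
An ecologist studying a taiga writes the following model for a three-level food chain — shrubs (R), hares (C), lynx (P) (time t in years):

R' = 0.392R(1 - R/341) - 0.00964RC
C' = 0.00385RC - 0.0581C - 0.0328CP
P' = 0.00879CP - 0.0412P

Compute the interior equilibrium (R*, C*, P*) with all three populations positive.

From dP/dt = 0: 0.00879C* = 0.0412, so C* = 4.69.
From dR/dt = 0: 0.392(1 - R*/341) = 0.00964·4.69, giving R* = 341·(1 - 0.115) = 302.
From dC/dt = 0: 0.00385·302 - 0.0581 = 0.0328P*, so P* = 1.1/0.0328 = 33.6.

R* ≈ 302, C* ≈ 4.69, P* ≈ 33.6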